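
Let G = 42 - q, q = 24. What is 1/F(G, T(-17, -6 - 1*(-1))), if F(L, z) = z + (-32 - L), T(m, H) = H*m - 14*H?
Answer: 1/105 ≈ 0.0095238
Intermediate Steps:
G = 18 (G = 42 - 1*24 = 42 - 24 = 18)
T(m, H) = -14*H + H*m
F(L, z) = -32 + z - L
1/F(G, T(-17, -6 - 1*(-1))) = 1/(-32 + (-6 - 1*(-1))*(-14 - 17) - 1*18) = 1/(-32 + (-6 + 1)*(-31) - 18) = 1/(-32 - 5*(-31) - 18) = 1/(-32 + 155 - 18) = 1/105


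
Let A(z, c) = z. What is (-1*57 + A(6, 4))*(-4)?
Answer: 204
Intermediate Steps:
(-1*57 + A(6, 4))*(-4) = (-1*57 + 6)*(-4) = (-57 + 6)*(-4) = -51*(-4) = 204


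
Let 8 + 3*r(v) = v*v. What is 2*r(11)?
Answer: 226/3 ≈ 75.333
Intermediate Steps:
r(v) = -8/3 + v**2/3 (r(v) = -8/3 + (v*v)/3 = -8/3 + v**2/3)
2*r(11) = 2*(-8/3 + (1/3)*11**2) = 2*(-8/3 + (1/3)*121) = 2*(-8/3 + 121/3) = 2*(113/3) = 226/3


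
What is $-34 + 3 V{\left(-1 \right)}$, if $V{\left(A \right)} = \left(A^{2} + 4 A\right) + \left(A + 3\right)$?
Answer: $-37$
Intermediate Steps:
$V{\left(A \right)} = 3 + A^{2} + 5 A$ ($V{\left(A \right)} = \left(A^{2} + 4 A\right) + \left(3 + A\right) = 3 + A^{2} + 5 A$)
$-34 + 3 V{\left(-1 \right)} = -34 + 3 \left(3 + \left(-1\right)^{2} + 5 \left(-1\right)\right) = -34 + 3 \left(3 + 1 - 5\right) = -34 + 3 \left(-1\right) = -34 - 3 = -37$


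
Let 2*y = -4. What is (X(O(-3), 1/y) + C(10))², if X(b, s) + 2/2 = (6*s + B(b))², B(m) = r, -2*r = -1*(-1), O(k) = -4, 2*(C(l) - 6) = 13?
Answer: 9025/16 ≈ 564.06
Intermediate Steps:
y = -2 (y = (½)*(-4) = -2)
C(l) = 25/2 (C(l) = 6 + (½)*13 = 6 + 13/2 = 25/2)
r = -½ (r = -(-1)*(-1)/2 = -½*1 = -½ ≈ -0.50000)
B(m) = -½
X(b, s) = -1 + (-½ + 6*s)² (X(b, s) = -1 + (6*s - ½)² = -1 + (-½ + 6*s)²)
(X(O(-3), 1/y) + C(10))² = ((-1 + (-1 + 12/(-2))²/4) + 25/2)² = ((-1 + (-1 + 12*(-½))²/4) + 25/2)² = ((-1 + (-1 - 6)²/4) + 25/2)² = ((-1 + (¼)*(-7)²) + 25/2)² = ((-1 + (¼)*49) + 25/2)² = ((-1 + 49/4) + 25/2)² = (45/4 + 25/2)² = (95/4)² = 9025/16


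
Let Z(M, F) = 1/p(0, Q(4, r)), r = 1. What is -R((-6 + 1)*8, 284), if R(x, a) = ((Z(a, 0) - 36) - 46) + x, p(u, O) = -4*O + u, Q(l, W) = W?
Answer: 489/4 ≈ 122.25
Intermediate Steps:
p(u, O) = u - 4*O
Z(M, F) = -1/4 (Z(M, F) = 1/(0 - 4*1) = 1/(0 - 4) = 1/(-4) = -1/4)
R(x, a) = -329/4 + x (R(x, a) = ((-1/4 - 36) - 46) + x = (-145/4 - 46) + x = -329/4 + x)
-R((-6 + 1)*8, 284) = -(-329/4 + (-6 + 1)*8) = -(-329/4 - 5*8) = -(-329/4 - 40) = -1*(-489/4) = 489/4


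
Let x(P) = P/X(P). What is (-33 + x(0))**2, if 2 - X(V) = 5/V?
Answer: 1089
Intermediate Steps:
X(V) = 2 - 5/V
x(P) = P/(2 - 5/P)
(-33 + x(0))**2 = (-33 + 0**2/(-5 + 2*0))**2 = (-33 + 0/(-5 + 0))**2 = (-33 + 0/(-5))**2 = (-33 + 0*(-1/5))**2 = (-33 + 0)**2 = (-33)**2 = 1089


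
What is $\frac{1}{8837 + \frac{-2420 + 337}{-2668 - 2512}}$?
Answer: $\frac{5180}{45777743} \approx 0.00011316$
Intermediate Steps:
$\frac{1}{8837 + \frac{-2420 + 337}{-2668 - 2512}} = \frac{1}{8837 - \frac{2083}{-5180}} = \frac{1}{8837 - - \frac{2083}{5180}} = \frac{1}{8837 + \frac{2083}{5180}} = \frac{1}{\frac{45777743}{5180}} = \frac{5180}{45777743}$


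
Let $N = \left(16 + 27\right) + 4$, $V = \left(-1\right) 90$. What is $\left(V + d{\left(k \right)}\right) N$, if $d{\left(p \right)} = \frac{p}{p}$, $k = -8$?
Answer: $-4183$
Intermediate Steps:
$V = -90$
$d{\left(p \right)} = 1$
$N = 47$ ($N = 43 + 4 = 47$)
$\left(V + d{\left(k \right)}\right) N = \left(-90 + 1\right) 47 = \left(-89\right) 47 = -4183$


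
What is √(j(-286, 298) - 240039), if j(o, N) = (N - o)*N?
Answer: I*√66007 ≈ 256.92*I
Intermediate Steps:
j(o, N) = N*(N - o)
√(j(-286, 298) - 240039) = √(298*(298 - 1*(-286)) - 240039) = √(298*(298 + 286) - 240039) = √(298*584 - 240039) = √(174032 - 240039) = √(-66007) = I*√66007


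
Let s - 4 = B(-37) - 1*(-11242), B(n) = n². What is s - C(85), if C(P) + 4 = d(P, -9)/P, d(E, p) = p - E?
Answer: 1072709/85 ≈ 12620.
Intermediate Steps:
C(P) = -4 + (-9 - P)/P
s = 12615 (s = 4 + ((-37)² - 1*(-11242)) = 4 + (1369 + 11242) = 4 + 12611 = 12615)
s - C(85) = 12615 - (-5 - 9/85) = 12615 - 1*(-434/85) = 12615 + 434/85 = 1072709/85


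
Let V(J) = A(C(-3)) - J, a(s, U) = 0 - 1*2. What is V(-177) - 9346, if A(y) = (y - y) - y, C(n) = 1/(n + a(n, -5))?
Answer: -45844/5 ≈ -9168.8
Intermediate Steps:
a(s, U) = -2 (a(s, U) = 0 - 2 = -2)
C(n) = 1/(-2 + n) (C(n) = 1/(n - 2) = 1/(-2 + n))
A(y) = -y (A(y) = 0 - y = -y)
V(J) = ⅕ - J (V(J) = -1/(-2 - 3) - J = -1/(-5) - J = -1*(-⅕) - J = ⅕ - J)
V(-177) - 9346 = (⅕ - 1*(-177)) - 9346 = (⅕ + 177) - 9346 = 886/5 - 9346 = -45844/5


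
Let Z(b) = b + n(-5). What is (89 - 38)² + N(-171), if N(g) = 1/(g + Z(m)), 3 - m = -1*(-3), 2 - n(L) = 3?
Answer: 447371/172 ≈ 2601.0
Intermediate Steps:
n(L) = -1 (n(L) = 2 - 1*3 = 2 - 3 = -1)
m = 0 (m = 3 - (-1)*(-3) = 3 - 1*3 = 3 - 3 = 0)
Z(b) = -1 + b (Z(b) = b - 1 = -1 + b)
N(g) = 1/(-1 + g) (N(g) = 1/(g + (-1 + 0)) = 1/(g - 1) = 1/(-1 + g))
(89 - 38)² + N(-171) = (89 - 38)² + 1/(-1 - 171) = 51² + 1/(-172) = 2601 - 1/172 = 447371/172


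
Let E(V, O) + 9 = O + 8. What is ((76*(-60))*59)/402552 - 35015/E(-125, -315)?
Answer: 583764235/5300268 ≈ 110.14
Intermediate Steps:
E(V, O) = -1 + O (E(V, O) = -9 + (O + 8) = -9 + (8 + O) = -1 + O)
((76*(-60))*59)/402552 - 35015/E(-125, -315) = ((76*(-60))*59)/402552 - 35015/(-1 - 315) = -4560*59*(1/402552) - 35015/(-316) = -269040*1/402552 - 35015*(-1/316) = -11210/16773 + 35015/316 = 583764235/5300268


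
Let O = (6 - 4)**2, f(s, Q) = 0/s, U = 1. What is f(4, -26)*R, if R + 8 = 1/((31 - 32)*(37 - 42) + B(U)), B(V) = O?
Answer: 0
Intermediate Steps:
f(s, Q) = 0
O = 4 (O = 2**2 = 4)
B(V) = 4
R = -71/9 (R = -8 + 1/((31 - 32)*(37 - 42) + 4) = -8 + 1/(-1*(-5) + 4) = -8 + 1/(5 + 4) = -8 + 1/9 = -71/9 ≈ -7.8889)
f(4, -26)*R = 0*(-71/9) = 0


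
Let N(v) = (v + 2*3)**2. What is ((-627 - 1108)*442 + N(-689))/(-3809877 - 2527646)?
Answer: 300381/6337523 ≈ 0.047397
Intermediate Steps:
N(v) = (6 + v)**2 (N(v) = (v + 6)**2 = (6 + v)**2)
((-627 - 1108)*442 + N(-689))/(-3809877 - 2527646) = ((-627 - 1108)*442 + (6 - 689)**2)/(-3809877 - 2527646) = (-1735*442 + (-683)**2)/(-6337523) = (-766870 + 466489)*(-1/6337523) = -300381*(-1/6337523) = 300381/6337523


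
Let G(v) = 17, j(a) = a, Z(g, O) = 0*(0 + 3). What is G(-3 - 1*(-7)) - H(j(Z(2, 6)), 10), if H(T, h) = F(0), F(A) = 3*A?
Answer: 17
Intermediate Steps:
Z(g, O) = 0 (Z(g, O) = 0*3 = 0)
H(T, h) = 0 (H(T, h) = 3*0 = 0)
G(-3 - 1*(-7)) - H(j(Z(2, 6)), 10) = 17 - 1*0 = 17 + 0 = 17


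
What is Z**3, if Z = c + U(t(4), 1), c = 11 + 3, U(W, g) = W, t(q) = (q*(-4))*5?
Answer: -287496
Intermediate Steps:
t(q) = -20*q (t(q) = -4*q*5 = -20*q)
c = 14
Z = -66 (Z = 14 - 20*4 = 14 - 80 = -66)
Z**3 = (-66)**3 = -287496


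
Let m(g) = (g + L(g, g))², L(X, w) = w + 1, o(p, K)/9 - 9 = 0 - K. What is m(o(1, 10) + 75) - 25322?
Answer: -7633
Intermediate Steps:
o(p, K) = 81 - 9*K (o(p, K) = 81 + 9*(0 - K) = 81 + 9*(-K) = 81 - 9*K)
L(X, w) = 1 + w
m(g) = (1 + 2*g)² (m(g) = (g + (1 + g))² = (1 + 2*g)²)
m(o(1, 10) + 75) - 25322 = (1 + 2*((81 - 9*10) + 75))² - 25322 = (1 + 2*((81 - 90) + 75))² - 25322 = (1 + 2*(-9 + 75))² - 25322 = (1 + 2*66)² - 25322 = (1 + 132)² - 25322 = 133² - 25322 = 17689 - 25322 = -7633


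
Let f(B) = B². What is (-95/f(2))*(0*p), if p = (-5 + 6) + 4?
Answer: 0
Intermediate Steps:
p = 5 (p = 1 + 4 = 5)
(-95/f(2))*(0*p) = (-95/(2²))*(0*5) = -95/4*0 = 0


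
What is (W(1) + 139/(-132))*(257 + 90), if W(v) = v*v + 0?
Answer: -2429/132 ≈ -18.402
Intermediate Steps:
W(v) = v**2 (W(v) = v**2 + 0 = v**2)
(W(1) + 139/(-132))*(257 + 90) = (1**2 + 139/(-132))*(257 + 90) = (1 + 139*(-1/132))*347 = (1 - 139/132)*347 = -7/132*347 = -2429/132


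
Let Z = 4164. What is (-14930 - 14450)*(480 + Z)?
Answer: -136440720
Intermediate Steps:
(-14930 - 14450)*(480 + Z) = (-14930 - 14450)*(480 + 4164) = -29380*4644 = -136440720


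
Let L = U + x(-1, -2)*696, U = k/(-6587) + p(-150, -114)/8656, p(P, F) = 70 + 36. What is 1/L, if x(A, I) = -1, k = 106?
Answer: -28508536/19842050713 ≈ -0.0014368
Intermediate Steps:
p(P, F) = 106
U = -109657/28508536 (U = 106/(-6587) + 106/8656 = 106*(-1/6587) + 106*(1/8656) = -106/6587 + 53/4328 = -109657/28508536 ≈ -0.0038465)
L = -19842050713/28508536 (L = -109657/28508536 - 1*696 = -109657/28508536 - 696 = -19842050713/28508536 ≈ -696.00)
1/L = 1/(-19842050713/28508536) = -28508536/19842050713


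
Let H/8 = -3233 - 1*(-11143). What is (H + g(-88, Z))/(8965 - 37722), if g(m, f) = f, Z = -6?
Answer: -63274/28757 ≈ -2.2003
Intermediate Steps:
H = 63280 (H = 8*(-3233 - 1*(-11143)) = 8*(-3233 + 11143) = 8*7910 = 63280)
(H + g(-88, Z))/(8965 - 37722) = (63280 - 6)/(8965 - 37722) = 63274/(-28757) = 63274*(-1/28757) = -63274/28757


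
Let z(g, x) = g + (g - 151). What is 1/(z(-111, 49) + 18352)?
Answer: 1/17979 ≈ 5.5620e-5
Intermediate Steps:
z(g, x) = -151 + 2*g (z(g, x) = g + (-151 + g) = -151 + 2*g)
1/(z(-111, 49) + 18352) = 1/((-151 + 2*(-111)) + 18352) = 1/((-151 - 222) + 18352) = 1/(-373 + 18352) = 1/17979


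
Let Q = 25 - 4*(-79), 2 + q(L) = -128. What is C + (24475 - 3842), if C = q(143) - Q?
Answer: 20162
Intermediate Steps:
q(L) = -130 (q(L) = -2 - 128 = -130)
Q = 341 (Q = 25 + 316 = 341)
C = -471 (C = -130 - 1*341 = -130 - 341 = -471)
C + (24475 - 3842) = -471 + (24475 - 3842) = -471 + 20633 = 20162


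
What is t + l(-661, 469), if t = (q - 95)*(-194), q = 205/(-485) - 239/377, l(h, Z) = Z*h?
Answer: -109848003/377 ≈ -2.9137e+5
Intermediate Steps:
q = -38640/36569 (q = 205*(-1/485) - 239*1/377 = -41/97 - 239/377 = -38640/36569 ≈ -1.0566)
t = 7025390/377 (t = (-38640/36569 - 95)*(-194) = -3512695/36569*(-194) = 7025390/377 ≈ 18635.)
t + l(-661, 469) = 7025390/377 + 469*(-661) = 7025390/377 - 310009 = -109848003/377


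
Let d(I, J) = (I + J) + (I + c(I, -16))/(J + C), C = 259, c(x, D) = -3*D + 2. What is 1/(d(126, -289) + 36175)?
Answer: 15/540092 ≈ 2.7773e-5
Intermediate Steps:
c(x, D) = 2 - 3*D
d(I, J) = I + J + (50 + I)/(259 + J) (d(I, J) = (I + J) + (I + (2 - 3*(-16)))/(J + 259) = (I + J) + (I + (2 + 48))/(259 + J) = (I + J) + (I + 50)/(259 + J) = (I + J) + (50 + I)/(259 + J) = I + J + (50 + I)/(259 + J))
1/(d(126, -289) + 36175) = 1/((50 + (-289)**2 + 259*(-289) + 260*126 + 126*(-289))/(259 - 289) + 36175) = 1/((50 + 83521 - 74851 + 32760 - 36414)/(-30) + 36175) = 1/(-1/30*5066 + 36175) = 1/(-2533/15 + 36175) = 1/(540092/15) = 15/540092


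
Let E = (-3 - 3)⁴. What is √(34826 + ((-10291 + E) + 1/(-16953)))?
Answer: √7423938105726/16953 ≈ 160.72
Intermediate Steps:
E = 1296 (E = (-6)⁴ = 1296)
√(34826 + ((-10291 + E) + 1/(-16953))) = √(34826 + ((-10291 + 1296) + 1/(-16953))) = √(34826 + (-8995 - 1/16953)) = √(34826 - 152492236/16953) = √(437912942/16953) = √7423938105726/16953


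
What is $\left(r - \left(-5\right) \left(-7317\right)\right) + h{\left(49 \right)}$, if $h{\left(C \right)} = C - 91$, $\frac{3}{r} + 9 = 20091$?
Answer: $- \frac{245181137}{6694} \approx -36627.0$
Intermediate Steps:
$r = \frac{1}{6694}$ ($r = \frac{3}{-9 + 20091} = \frac{3}{20082} = 3 \cdot \frac{1}{20082} = \frac{1}{6694} \approx 0.00014939$)
$h{\left(C \right)} = -91 + C$
$\left(r - \left(-5\right) \left(-7317\right)\right) + h{\left(49 \right)} = \left(\frac{1}{6694} - \left(-5\right) \left(-7317\right)\right) + \left(-91 + 49\right) = \left(\frac{1}{6694} - 36585\right) - 42 = - \frac{244899989}{6694} - 42 = - \frac{245181137}{6694}$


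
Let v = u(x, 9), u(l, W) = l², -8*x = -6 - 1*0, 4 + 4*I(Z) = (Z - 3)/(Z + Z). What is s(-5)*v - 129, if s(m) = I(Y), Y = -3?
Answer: -8283/64 ≈ -129.42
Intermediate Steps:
I(Z) = -1 + (-3 + Z)/(8*Z) (I(Z) = -1 + ((Z - 3)/(Z + Z))/4 = -1 + ((-3 + Z)/((2*Z)))/4 = -1 + ((-3 + Z)*(1/(2*Z)))/4 = -1 + ((-3 + Z)/(2*Z))/4 = -1 + (-3 + Z)/(8*Z))
x = ¾ (x = -(-6 - 1*0)/8 = -(-6 + 0)/8 = -⅛*(-6) = ¾ ≈ 0.75000)
s(m) = -¾ (s(m) = (⅛)*(-3 - 7*(-3))/(-3) = (⅛)*(-⅓)*(-3 + 21) = (⅛)*(-⅓)*18 = -¾)
v = 9/16 (v = (¾)² = 9/16 ≈ 0.56250)
s(-5)*v - 129 = -¾*9/16 - 129 = -27/64 - 129 = -8283/64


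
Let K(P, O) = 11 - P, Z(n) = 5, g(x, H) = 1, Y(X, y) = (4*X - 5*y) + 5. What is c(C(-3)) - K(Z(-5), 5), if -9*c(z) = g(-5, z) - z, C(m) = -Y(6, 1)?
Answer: -79/9 ≈ -8.7778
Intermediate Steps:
Y(X, y) = 5 - 5*y + 4*X (Y(X, y) = (-5*y + 4*X) + 5 = 5 - 5*y + 4*X)
C(m) = -24 (C(m) = -(5 - 5*1 + 4*6) = -(5 - 5 + 24) = -1*24 = -24)
c(z) = -1/9 + z/9 (c(z) = -(1 - z)/9 = -1/9 + z/9)
c(C(-3)) - K(Z(-5), 5) = (-1/9 + (1/9)*(-24)) - (11 - 1*5) = (-1/9 - 8/3) - (11 - 5) = -25/9 - 1*6 = -25/9 - 6 = -79/9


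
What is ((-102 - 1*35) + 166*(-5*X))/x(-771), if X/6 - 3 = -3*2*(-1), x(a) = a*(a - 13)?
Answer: -44957/604464 ≈ -0.074375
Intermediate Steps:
x(a) = a*(-13 + a)
X = 54 (X = 18 + 6*(-3*2*(-1)) = 18 + 6*(-6*(-1)) = 18 + 6*6 = 18 + 36 = 54)
((-102 - 1*35) + 166*(-5*X))/x(-771) = ((-102 - 1*35) + 166*(-5*54))/((-771*(-13 - 771))) = ((-102 - 35) + 166*(-270))/((-771*(-784))) = (-137 - 44820)/604464 = -44957*1/604464 = -44957/604464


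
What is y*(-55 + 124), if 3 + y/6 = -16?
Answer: -7866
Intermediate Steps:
y = -114 (y = -18 + 6*(-16) = -18 - 96 = -114)
y*(-55 + 124) = -114*(-55 + 124) = -114*69 = -7866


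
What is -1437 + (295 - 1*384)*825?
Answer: -74862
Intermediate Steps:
-1437 + (295 - 1*384)*825 = -1437 + (295 - 384)*825 = -1437 - 89*825 = -1437 - 73425 = -74862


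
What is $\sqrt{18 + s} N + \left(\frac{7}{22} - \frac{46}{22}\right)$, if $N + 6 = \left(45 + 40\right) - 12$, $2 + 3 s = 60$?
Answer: $- \frac{39}{22} + \frac{268 \sqrt{21}}{3} \approx 407.6$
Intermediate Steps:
$s = \frac{58}{3}$ ($s = - \frac{2}{3} + \frac{1}{3} \cdot 60 = - \frac{2}{3} + 20 = \frac{58}{3} \approx 19.333$)
$N = 67$ ($N = -6 + \left(\left(45 + 40\right) - 12\right) = -6 + \left(85 - 12\right) = -6 + 73 = 67$)
$\sqrt{18 + s} N + \left(\frac{7}{22} - \frac{46}{22}\right) = \sqrt{18 + \frac{58}{3}} \cdot 67 + \left(\frac{7}{22} - \frac{46}{22}\right) = \sqrt{\frac{112}{3}} \cdot 67 + \left(7 \cdot \frac{1}{22} - \frac{23}{11}\right) = \frac{4 \sqrt{21}}{3} \cdot 67 + \left(\frac{7}{22} - \frac{23}{11}\right) = \frac{268 \sqrt{21}}{3} - \frac{39}{22} = - \frac{39}{22} + \frac{268 \sqrt{21}}{3}$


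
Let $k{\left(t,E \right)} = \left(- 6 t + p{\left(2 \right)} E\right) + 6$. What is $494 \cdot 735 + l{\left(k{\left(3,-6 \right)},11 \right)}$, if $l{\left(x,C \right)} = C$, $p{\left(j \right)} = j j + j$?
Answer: $363101$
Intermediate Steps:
$p{\left(j \right)} = j + j^{2}$ ($p{\left(j \right)} = j^{2} + j = j + j^{2}$)
$k{\left(t,E \right)} = 6 - 6 t + 6 E$ ($k{\left(t,E \right)} = \left(- 6 t + 2 \left(1 + 2\right) E\right) + 6 = \left(- 6 t + 2 \cdot 3 E\right) + 6 = \left(- 6 t + 6 E\right) + 6 = 6 - 6 t + 6 E$)
$494 \cdot 735 + l{\left(k{\left(3,-6 \right)},11 \right)} = 494 \cdot 735 + 11 = 363090 + 11 = 363101$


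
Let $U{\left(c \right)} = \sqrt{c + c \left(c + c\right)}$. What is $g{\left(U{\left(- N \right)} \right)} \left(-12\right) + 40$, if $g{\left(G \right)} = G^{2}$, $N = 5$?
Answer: $-500$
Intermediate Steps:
$U{\left(c \right)} = \sqrt{c + 2 c^{2}}$ ($U{\left(c \right)} = \sqrt{c + c 2 c} = \sqrt{c + 2 c^{2}}$)
$g{\left(U{\left(- N \right)} \right)} \left(-12\right) + 40 = \left(\sqrt{\left(-1\right) 5 \left(1 + 2 \left(\left(-1\right) 5\right)\right)}\right)^{2} \left(-12\right) + 40 = \left(\sqrt{- 5 \left(1 + 2 \left(-5\right)\right)}\right)^{2} \left(-12\right) + 40 = \left(\sqrt{- 5 \left(1 - 10\right)}\right)^{2} \left(-12\right) + 40 = \left(\sqrt{\left(-5\right) \left(-9\right)}\right)^{2} \left(-12\right) + 40 = \left(\sqrt{45}\right)^{2} \left(-12\right) + 40 = \left(3 \sqrt{5}\right)^{2} \left(-12\right) + 40 = 45 \left(-12\right) + 40 = -540 + 40 = -500$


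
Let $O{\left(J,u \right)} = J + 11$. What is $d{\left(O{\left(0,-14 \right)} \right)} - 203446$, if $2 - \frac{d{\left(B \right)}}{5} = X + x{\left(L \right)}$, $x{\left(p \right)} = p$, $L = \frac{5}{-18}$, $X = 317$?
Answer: $- \frac{3690353}{18} \approx -2.0502 \cdot 10^{5}$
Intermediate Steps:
$O{\left(J,u \right)} = 11 + J$
$L = - \frac{5}{18}$ ($L = 5 \left(- \frac{1}{18}\right) = - \frac{5}{18} \approx -0.27778$)
$d{\left(B \right)} = - \frac{28325}{18}$ ($d{\left(B \right)} = 10 - 5 \left(317 - \frac{5}{18}\right) = 10 - \frac{28505}{18} = - \frac{28325}{18}$)
$d{\left(O{\left(0,-14 \right)} \right)} - 203446 = - \frac{28325}{18} - 203446 = - \frac{3690353}{18}$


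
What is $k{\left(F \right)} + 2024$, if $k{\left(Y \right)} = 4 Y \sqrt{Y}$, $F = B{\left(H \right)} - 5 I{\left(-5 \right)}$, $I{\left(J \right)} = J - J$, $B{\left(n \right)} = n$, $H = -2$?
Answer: $2024 - 8 i \sqrt{2} \approx 2024.0 - 11.314 i$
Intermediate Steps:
$I{\left(J \right)} = 0$
$F = -2$ ($F = -2 - 0 = -2 + 0 = -2$)
$k{\left(Y \right)} = 4 Y^{\frac{3}{2}}$
$k{\left(F \right)} + 2024 = 4 \left(-2\right)^{\frac{3}{2}} + 2024 = 4 \left(- 2 i \sqrt{2}\right) + 2024 = - 8 i \sqrt{2} + 2024 = 2024 - 8 i \sqrt{2}$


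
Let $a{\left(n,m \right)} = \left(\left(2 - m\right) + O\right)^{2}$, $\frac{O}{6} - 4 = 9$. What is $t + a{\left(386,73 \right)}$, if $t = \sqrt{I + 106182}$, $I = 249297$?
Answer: $49 + \sqrt{355479} \approx 645.22$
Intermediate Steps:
$O = 78$ ($O = 24 + 6 \cdot 9 = 24 + 54 = 78$)
$a{\left(n,m \right)} = \left(80 - m\right)^{2}$ ($a{\left(n,m \right)} = \left(\left(2 - m\right) + 78\right)^{2} = \left(80 - m\right)^{2}$)
$t = \sqrt{355479}$ ($t = \sqrt{249297 + 106182} = \sqrt{355479} \approx 596.22$)
$t + a{\left(386,73 \right)} = \sqrt{355479} + \left(80 - 73\right)^{2} = \sqrt{355479} + 7^{2} = \sqrt{355479} + 49 = 49 + \sqrt{355479}$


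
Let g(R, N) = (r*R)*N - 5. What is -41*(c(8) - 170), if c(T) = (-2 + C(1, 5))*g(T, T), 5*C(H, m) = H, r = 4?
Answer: 127469/5 ≈ 25494.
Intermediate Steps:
C(H, m) = H/5
g(R, N) = -5 + 4*N*R (g(R, N) = (4*R)*N - 5 = 4*N*R - 5 = -5 + 4*N*R)
c(T) = 9 - 36*T²/5 (c(T) = (-2 + (⅕)*1)*(-5 + 4*T*T) = (-2 + ⅕)*(-5 + 4*T²) = -9*(-5 + 4*T²)/5 = 9 - 36*T²/5)
-41*(c(8) - 170) = -41*((9 - 36/5*8²) - 170) = -41*((9 - 36/5*64) - 170) = -41*((9 - 2304/5) - 170) = -41*(-2259/5 - 170) = -41*(-3109/5) = 127469/5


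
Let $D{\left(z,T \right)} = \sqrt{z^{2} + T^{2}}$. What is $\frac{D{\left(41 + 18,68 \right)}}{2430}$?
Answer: $\frac{\sqrt{8105}}{2430} \approx 0.037048$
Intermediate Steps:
$D{\left(z,T \right)} = \sqrt{T^{2} + z^{2}}$
$\frac{D{\left(41 + 18,68 \right)}}{2430} = \frac{\sqrt{68^{2} + \left(41 + 18\right)^{2}}}{2430} = \sqrt{4624 + 59^{2}} \cdot \frac{1}{2430} = \sqrt{4624 + 3481} \cdot \frac{1}{2430} = \sqrt{8105} \cdot \frac{1}{2430} = \frac{\sqrt{8105}}{2430}$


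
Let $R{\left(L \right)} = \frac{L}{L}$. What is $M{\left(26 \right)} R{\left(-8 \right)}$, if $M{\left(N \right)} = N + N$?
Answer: $52$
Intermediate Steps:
$R{\left(L \right)} = 1$
$M{\left(N \right)} = 2 N$
$M{\left(26 \right)} R{\left(-8 \right)} = 2 \cdot 26 \cdot 1 = 52 \cdot 1 = 52$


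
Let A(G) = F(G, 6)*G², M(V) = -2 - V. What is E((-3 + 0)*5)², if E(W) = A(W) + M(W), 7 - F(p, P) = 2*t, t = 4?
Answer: 44944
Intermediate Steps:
F(p, P) = -1 (F(p, P) = 7 - 2*4 = 7 - 1*8 = 7 - 8 = -1)
A(G) = -G²
E(W) = -2 - W - W² (E(W) = -W² + (-2 - W) = -2 - W - W²)
E((-3 + 0)*5)² = (-2 - (-3 + 0)*5 - ((-3 + 0)*5)²)² = (-2 - (-3)*5 - (-3*5)²)² = (-2 - 1*(-15) - 1*(-15)²)² = (-2 + 15 - 1*225)² = (-2 + 15 - 225)² = (-212)² = 44944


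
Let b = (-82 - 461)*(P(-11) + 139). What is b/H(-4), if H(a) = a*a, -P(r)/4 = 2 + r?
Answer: -95025/16 ≈ -5939.1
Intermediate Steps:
P(r) = -8 - 4*r (P(r) = -4*(2 + r) = -8 - 4*r)
b = -95025 (b = (-82 - 461)*((-8 - 4*(-11)) + 139) = -543*((-8 + 44) + 139) = -543*(36 + 139) = -543*175 = -95025)
H(a) = a**2
b/H(-4) = -95025/((-4)**2) = -95025/16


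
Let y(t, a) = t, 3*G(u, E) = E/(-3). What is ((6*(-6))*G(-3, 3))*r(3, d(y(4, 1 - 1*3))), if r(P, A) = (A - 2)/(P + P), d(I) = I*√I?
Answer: 12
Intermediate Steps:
G(u, E) = -E/9 (G(u, E) = (E/(-3))/3 = (E*(-⅓))/3 = (-E/3)/3 = -E/9)
d(I) = I^(3/2)
r(P, A) = (-2 + A)/(2*P) (r(P, A) = (-2 + A)/((2*P)) = (-2 + A)*(1/(2*P)) = (-2 + A)/(2*P))
((6*(-6))*G(-3, 3))*r(3, d(y(4, 1 - 1*3))) = ((6*(-6))*(-⅑*3))*((½)*(-2 + 4^(3/2))/3) = (-36*(-⅓))*((½)*(⅓)*(-2 + 8)) = 12*((½)*(⅓)*6) = 12*1 = 12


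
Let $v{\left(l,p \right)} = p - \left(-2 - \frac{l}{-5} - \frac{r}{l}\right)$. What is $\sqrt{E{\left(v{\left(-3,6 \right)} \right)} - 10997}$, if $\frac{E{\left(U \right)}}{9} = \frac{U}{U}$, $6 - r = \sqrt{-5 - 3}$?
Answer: $2 i \sqrt{2747} \approx 104.82 i$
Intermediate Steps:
$r = 6 - 2 i \sqrt{2}$ ($r = 6 - \sqrt{-5 - 3} = 6 - \sqrt{-8} = 6 - 2 i \sqrt{2} \approx 6.0 - 2.8284 i$)
$v{\left(l,p \right)} = 2 + p - \frac{l}{5} + \frac{6 - 2 i \sqrt{2}}{l}$ ($v{\left(l,p \right)} = p - \left(-2 - \frac{l}{-5} - \frac{6 - 2 i \sqrt{2}}{l}\right) = p + \left(\left(\frac{6 - 2 i \sqrt{2}}{l} + l \left(- \frac{1}{5}\right)\right) + 2\right) = p - \left(-2 + \frac{l}{5} - \frac{6 - 2 i \sqrt{2}}{l}\right) = p + \left(2 - \frac{l}{5} + \frac{6 - 2 i \sqrt{2}}{l}\right) = 2 + p - \frac{l}{5} + \frac{6 - 2 i \sqrt{2}}{l}$)
$E{\left(U \right)} = 9$ ($E{\left(U \right)} = 9 \frac{U}{U} = 9 \cdot 1 = 9$)
$\sqrt{E{\left(v{\left(-3,6 \right)} \right)} - 10997} = \sqrt{9 - 10997} = \sqrt{-10988} = 2 i \sqrt{2747}$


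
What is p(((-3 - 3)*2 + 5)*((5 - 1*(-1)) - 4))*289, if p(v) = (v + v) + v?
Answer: -12138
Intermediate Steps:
p(v) = 3*v (p(v) = 2*v + v = 3*v)
p(((-3 - 3)*2 + 5)*((5 - 1*(-1)) - 4))*289 = (3*(((-3 - 3)*2 + 5)*((5 - 1*(-1)) - 4)))*289 = (3*((-6*2 + 5)*((5 + 1) - 4)))*289 = (3*((-12 + 5)*(6 - 4)))*289 = (3*(-7*2))*289 = (3*(-14))*289 = -42*289 = -12138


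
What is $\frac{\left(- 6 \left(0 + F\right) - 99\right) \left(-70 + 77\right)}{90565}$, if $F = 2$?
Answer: $- \frac{777}{90565} \approx -0.0085795$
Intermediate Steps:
$\frac{\left(- 6 \left(0 + F\right) - 99\right) \left(-70 + 77\right)}{90565} = \frac{\left(- 6 \left(0 + 2\right) - 99\right) \left(-70 + 77\right)}{90565} = \left(\left(-6\right) 2 - 99\right) 7 \cdot \frac{1}{90565} = \left(-12 - 99\right) 7 \cdot \frac{1}{90565} = \left(-111\right) 7 \cdot \frac{1}{90565} = \left(-777\right) \frac{1}{90565} = - \frac{777}{90565}$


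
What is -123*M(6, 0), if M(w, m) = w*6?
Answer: -4428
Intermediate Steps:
M(w, m) = 6*w
-123*M(6, 0) = -738*6 = -123*36 = -4428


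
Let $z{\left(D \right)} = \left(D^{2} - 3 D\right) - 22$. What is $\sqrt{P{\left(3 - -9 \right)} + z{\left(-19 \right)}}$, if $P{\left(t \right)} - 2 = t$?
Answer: $\sqrt{410} \approx 20.248$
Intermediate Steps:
$P{\left(t \right)} = 2 + t$
$z{\left(D \right)} = -22 + D^{2} - 3 D$
$\sqrt{P{\left(3 - -9 \right)} + z{\left(-19 \right)}} = \sqrt{\left(2 + \left(3 - -9\right)\right) - \left(-35 - 361\right)} = \sqrt{\left(2 + \left(3 + 9\right)\right) + \left(-22 + 361 + 57\right)} = \sqrt{\left(2 + 12\right) + 396} = \sqrt{14 + 396} = \sqrt{410}$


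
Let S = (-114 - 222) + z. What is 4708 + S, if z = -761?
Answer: 3611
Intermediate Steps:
S = -1097 (S = (-114 - 222) - 761 = -336 - 761 = -1097)
4708 + S = 4708 - 1097 = 3611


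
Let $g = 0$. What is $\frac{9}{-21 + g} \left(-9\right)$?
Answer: $\frac{27}{7} \approx 3.8571$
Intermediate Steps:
$\frac{9}{-21 + g} \left(-9\right) = \frac{9}{-21 + 0} \left(-9\right) = \frac{9}{-21} \left(-9\right) = 9 \left(- \frac{1}{21}\right) \left(-9\right) = \left(- \frac{3}{7}\right) \left(-9\right) = \frac{27}{7}$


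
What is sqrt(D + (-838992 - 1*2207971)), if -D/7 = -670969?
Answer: 2*sqrt(412455) ≈ 1284.5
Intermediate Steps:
D = 4696783 (D = -7*(-670969) = 4696783)
sqrt(D + (-838992 - 1*2207971)) = sqrt(4696783 + (-838992 - 1*2207971)) = sqrt(4696783 + (-838992 - 2207971)) = sqrt(4696783 - 3046963) = sqrt(1649820) = 2*sqrt(412455)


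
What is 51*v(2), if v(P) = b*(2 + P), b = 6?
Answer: 1224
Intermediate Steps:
v(P) = 12 + 6*P (v(P) = 6*(2 + P) = 12 + 6*P)
51*v(2) = 51*(12 + 6*2) = 51*(12 + 12) = 51*24 = 1224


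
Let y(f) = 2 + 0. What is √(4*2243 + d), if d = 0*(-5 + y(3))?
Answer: 2*√2243 ≈ 94.721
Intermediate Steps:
y(f) = 2
d = 0 (d = 0*(-5 + 2) = 0*(-3) = 0)
√(4*2243 + d) = √(4*2243 + 0) = √(8972 + 0) = √8972 = 2*√2243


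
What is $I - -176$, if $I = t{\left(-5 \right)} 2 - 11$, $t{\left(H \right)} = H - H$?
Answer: $165$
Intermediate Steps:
$t{\left(H \right)} = 0$
$I = -11$ ($I = 0 \cdot 2 - 11 = 0 - 11 = -11$)
$I - -176 = -11 - -176 = -11 + 176 = 165$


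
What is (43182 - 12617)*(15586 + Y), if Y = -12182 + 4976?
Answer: 256134700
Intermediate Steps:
Y = -7206
(43182 - 12617)*(15586 + Y) = (43182 - 12617)*(15586 - 7206) = 30565*8380 = 256134700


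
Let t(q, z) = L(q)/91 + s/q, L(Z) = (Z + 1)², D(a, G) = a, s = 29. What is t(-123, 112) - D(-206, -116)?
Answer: 4133851/11193 ≈ 369.32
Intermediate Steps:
L(Z) = (1 + Z)²
t(q, z) = 29/q + (1 + q)²/91 (t(q, z) = (1 + q)²/91 + 29/q = 29/q + (1 + q)²/91)
t(-123, 112) - D(-206, -116) = (29/(-123) + (1 - 123)²/91) - 1*(-206) = (29*(-1/123) + (1/91)*(-122)²) + 206 = (-29/123 + (1/91)*14884) + 206 = (-29/123 + 14884/91) + 206 = 1828093/11193 + 206 = 4133851/11193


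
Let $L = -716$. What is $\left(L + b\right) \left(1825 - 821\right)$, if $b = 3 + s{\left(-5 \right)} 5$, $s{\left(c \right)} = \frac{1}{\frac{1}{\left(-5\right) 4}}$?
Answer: $-816252$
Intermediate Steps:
$s{\left(c \right)} = -20$ ($s{\left(c \right)} = \frac{1}{\frac{1}{-20}} = \frac{1}{- \frac{1}{20}} = -20$)
$b = -97$ ($b = 3 - 100 = -97$)
$\left(L + b\right) \left(1825 - 821\right) = \left(-716 - 97\right) \left(1825 - 821\right) = \left(-813\right) 1004 = -816252$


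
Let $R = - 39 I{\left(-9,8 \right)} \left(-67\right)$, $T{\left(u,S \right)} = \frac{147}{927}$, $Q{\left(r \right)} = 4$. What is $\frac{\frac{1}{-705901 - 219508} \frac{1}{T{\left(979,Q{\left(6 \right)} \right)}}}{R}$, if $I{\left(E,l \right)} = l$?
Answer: $- \frac{103}{315964245688} \approx -3.2599 \cdot 10^{-10}$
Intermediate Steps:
$T{\left(u,S \right)} = \frac{49}{309}$ ($T{\left(u,S \right)} = 147 \cdot \frac{1}{927} = \frac{49}{309}$)
$R = 20904$ ($R = \left(-39\right) 8 \left(-67\right) = \left(-312\right) \left(-67\right) = 20904$)
$\frac{\frac{1}{-705901 - 219508} \frac{1}{T{\left(979,Q{\left(6 \right)} \right)}}}{R} = \frac{\frac{1}{-705901 - 219508} \frac{1}{\frac{49}{309}}}{20904} = \frac{1}{-925409} \cdot \frac{309}{49} \cdot \frac{1}{20904} = \left(- \frac{1}{925409}\right) \frac{309}{49} \cdot \frac{1}{20904} = \left(- \frac{309}{45345041}\right) \frac{1}{20904} = - \frac{103}{315964245688}$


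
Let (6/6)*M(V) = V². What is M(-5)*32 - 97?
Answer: 703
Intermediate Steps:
M(V) = V²
M(-5)*32 - 97 = (-5)²*32 - 97 = 25*32 - 97 = 800 - 97 = 703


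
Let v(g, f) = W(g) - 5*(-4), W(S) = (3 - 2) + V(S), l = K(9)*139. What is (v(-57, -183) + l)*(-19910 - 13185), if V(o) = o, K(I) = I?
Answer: -40210425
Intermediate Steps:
l = 1251 (l = 9*139 = 1251)
W(S) = 1 + S (W(S) = (3 - 2) + S = 1 + S)
v(g, f) = 21 + g (v(g, f) = (1 + g) - 5*(-4) = (1 + g) + 20 = 21 + g)
(v(-57, -183) + l)*(-19910 - 13185) = ((21 - 57) + 1251)*(-19910 - 13185) = (-36 + 1251)*(-33095) = 1215*(-33095) = -40210425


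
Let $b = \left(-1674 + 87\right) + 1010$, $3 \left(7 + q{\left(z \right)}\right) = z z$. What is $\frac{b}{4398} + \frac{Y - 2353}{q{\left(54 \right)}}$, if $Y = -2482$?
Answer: $- \frac{4364227}{848814} \approx -5.1416$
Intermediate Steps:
$q{\left(z \right)} = -7 + \frac{z^{2}}{3}$ ($q{\left(z \right)} = -7 + \frac{z z}{3} = -7 + \frac{z^{2}}{3}$)
$b = -577$ ($b = -1587 + 1010 = -577$)
$\frac{b}{4398} + \frac{Y - 2353}{q{\left(54 \right)}} = - \frac{577}{4398} + \frac{-2482 - 2353}{-7 + \frac{54^{2}}{3}} = \left(-577\right) \frac{1}{4398} - \frac{4835}{-7 + \frac{1}{3} \cdot 2916} = - \frac{577}{4398} - \frac{4835}{-7 + 972} = - \frac{577}{4398} - \frac{4835}{965} = - \frac{577}{4398} - \frac{967}{193} = - \frac{4364227}{848814}$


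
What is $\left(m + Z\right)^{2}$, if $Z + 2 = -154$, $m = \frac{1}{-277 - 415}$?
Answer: $\frac{11653850209}{478864} \approx 24336.0$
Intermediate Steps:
$m = - \frac{1}{692}$ ($m = \frac{1}{-692} = - \frac{1}{692} \approx -0.0014451$)
$Z = -156$ ($Z = -2 - 154 = -156$)
$\left(m + Z\right)^{2} = \left(- \frac{1}{692} - 156\right)^{2} = \left(- \frac{107953}{692}\right)^{2} = \frac{11653850209}{478864}$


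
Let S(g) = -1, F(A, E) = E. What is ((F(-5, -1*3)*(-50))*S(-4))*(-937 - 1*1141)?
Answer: 311700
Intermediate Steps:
((F(-5, -1*3)*(-50))*S(-4))*(-937 - 1*1141) = ((-1*3*(-50))*(-1))*(-937 - 1*1141) = (-3*(-50)*(-1))*(-937 - 1141) = (150*(-1))*(-2078) = -150*(-2078) = 311700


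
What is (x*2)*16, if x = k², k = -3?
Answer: 288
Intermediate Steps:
x = 9 (x = (-3)² = 9)
(x*2)*16 = (9*2)*16 = 18*16 = 288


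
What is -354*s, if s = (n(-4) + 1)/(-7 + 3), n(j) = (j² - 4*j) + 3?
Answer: 3186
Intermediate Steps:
n(j) = 3 + j² - 4*j
s = -9 (s = ((3 + (-4)² - 4*(-4)) + 1)/(-7 + 3) = ((3 + 16 + 16) + 1)/(-4) = (35 + 1)*(-¼) = 36*(-¼) = -9)
-354*s = -354*(-9) = 3186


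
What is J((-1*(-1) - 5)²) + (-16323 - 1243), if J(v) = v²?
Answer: -17310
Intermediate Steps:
J((-1*(-1) - 5)²) + (-16323 - 1243) = ((-1*(-1) - 5)²)² + (-16323 - 1243) = ((1 - 5)²)² - 17566 = ((-4)²)² - 17566 = 16² - 17566 = 256 - 17566 = -17310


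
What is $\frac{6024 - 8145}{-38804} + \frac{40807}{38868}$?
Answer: $\frac{104119616}{94264617} \approx 1.1045$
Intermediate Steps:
$\frac{6024 - 8145}{-38804} + \frac{40807}{38868} = \left(-2121\right) \left(- \frac{1}{38804}\right) + 40807 \cdot \frac{1}{38868} = \frac{2121}{38804} + \frac{40807}{38868} = \frac{104119616}{94264617}$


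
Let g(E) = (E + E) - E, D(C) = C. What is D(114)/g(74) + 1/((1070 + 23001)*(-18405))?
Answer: 25252524998/16391989935 ≈ 1.5405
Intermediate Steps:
g(E) = E (g(E) = 2*E - E = E)
D(114)/g(74) + 1/((1070 + 23001)*(-18405)) = 114/74 + 1/((1070 + 23001)*(-18405)) = 114*(1/74) - 1/18405/24071 = 57/37 + (1/24071)*(-1/18405) = 57/37 - 1/443026755 = 25252524998/16391989935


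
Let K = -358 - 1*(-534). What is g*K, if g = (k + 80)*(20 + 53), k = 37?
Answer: 1503216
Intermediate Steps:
K = 176 (K = -358 + 534 = 176)
g = 8541 (g = (37 + 80)*(20 + 53) = 117*73 = 8541)
g*K = 8541*176 = 1503216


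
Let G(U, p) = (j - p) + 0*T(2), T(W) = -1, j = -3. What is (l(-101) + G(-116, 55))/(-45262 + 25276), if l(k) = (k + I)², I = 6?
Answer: -2989/6662 ≈ -0.44866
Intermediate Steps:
l(k) = (6 + k)² (l(k) = (k + 6)² = (6 + k)²)
G(U, p) = -3 - p (G(U, p) = (-3 - p) + 0*(-1) = (-3 - p) + 0 = -3 - p)
(l(-101) + G(-116, 55))/(-45262 + 25276) = ((6 - 101)² + (-3 - 1*55))/(-45262 + 25276) = ((-95)² + (-3 - 55))/(-19986) = (9025 - 58)*(-1/19986) = 8967*(-1/19986) = -2989/6662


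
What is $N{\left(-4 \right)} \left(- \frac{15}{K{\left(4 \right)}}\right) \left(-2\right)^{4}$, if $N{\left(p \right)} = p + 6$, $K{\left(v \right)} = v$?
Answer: $-120$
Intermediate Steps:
$N{\left(p \right)} = 6 + p$
$N{\left(-4 \right)} \left(- \frac{15}{K{\left(4 \right)}}\right) \left(-2\right)^{4} = \left(6 - 4\right) \left(- \frac{15}{4}\right) \left(-2\right)^{4} = 2 \left(\left(-15\right) \frac{1}{4}\right) 16 = 2 \left(- \frac{15}{4}\right) 16 = \left(- \frac{15}{2}\right) 16 = -120$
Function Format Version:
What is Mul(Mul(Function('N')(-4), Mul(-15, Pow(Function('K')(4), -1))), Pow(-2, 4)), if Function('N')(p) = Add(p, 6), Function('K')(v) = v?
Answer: -120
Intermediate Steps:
Function('N')(p) = Add(6, p)
Mul(Mul(Function('N')(-4), Mul(-15, Pow(Function('K')(4), -1))), Pow(-2, 4)) = Mul(Mul(Add(6, -4), Mul(-15, Pow(4, -1))), Pow(-2, 4)) = Mul(Mul(2, Mul(-15, Rational(1, 4))), 16) = Mul(Mul(2, Rational(-15, 4)), 16) = Mul(Rational(-15, 2), 16) = -120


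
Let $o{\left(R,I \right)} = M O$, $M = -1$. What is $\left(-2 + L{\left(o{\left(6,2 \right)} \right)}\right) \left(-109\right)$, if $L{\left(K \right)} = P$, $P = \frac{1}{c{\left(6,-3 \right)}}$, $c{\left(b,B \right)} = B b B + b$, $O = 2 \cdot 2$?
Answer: $\frac{12971}{60} \approx 216.18$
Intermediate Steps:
$O = 4$
$c{\left(b,B \right)} = b + b B^{2}$ ($c{\left(b,B \right)} = b B^{2} + b = b + b B^{2}$)
$o{\left(R,I \right)} = -4$ ($o{\left(R,I \right)} = \left(-1\right) 4 = -4$)
$P = \frac{1}{60}$ ($P = \frac{1}{6 \left(1 + \left(-3\right)^{2}\right)} = \frac{1}{6 \left(1 + 9\right)} = \frac{1}{6 \cdot 10} = \frac{1}{60} \approx 0.016667$)
$L{\left(K \right)} = \frac{1}{60}$
$\left(-2 + L{\left(o{\left(6,2 \right)} \right)}\right) \left(-109\right) = \left(-2 + \frac{1}{60}\right) \left(-109\right) = \left(- \frac{119}{60}\right) \left(-109\right) = \frac{12971}{60}$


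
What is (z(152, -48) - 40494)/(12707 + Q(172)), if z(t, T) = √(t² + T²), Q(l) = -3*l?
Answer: -40494/12191 + 8*√397/12191 ≈ -3.3086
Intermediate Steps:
z(t, T) = √(T² + t²)
(z(152, -48) - 40494)/(12707 + Q(172)) = (√((-48)² + 152²) - 40494)/(12707 - 3*172) = (√(2304 + 23104) - 40494)/(12707 - 516) = (√25408 - 40494)/12191 = (8*√397 - 40494)*(1/12191) = (-40494 + 8*√397)*(1/12191) = -40494/12191 + 8*√397/12191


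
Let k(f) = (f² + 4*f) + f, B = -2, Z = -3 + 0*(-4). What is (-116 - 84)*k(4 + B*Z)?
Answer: -30000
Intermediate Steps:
Z = -3 (Z = -3 + 0 = -3)
k(f) = f² + 5*f
(-116 - 84)*k(4 + B*Z) = (-116 - 84)*((4 - 2*(-3))*(5 + (4 - 2*(-3)))) = -200*(4 + 6)*(5 + (4 + 6)) = -2000*(5 + 10) = -2000*15 = -200*150 = -30000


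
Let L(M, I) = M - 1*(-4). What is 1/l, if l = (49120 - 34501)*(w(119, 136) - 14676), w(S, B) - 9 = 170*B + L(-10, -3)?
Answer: 1/123486693 ≈ 8.0980e-9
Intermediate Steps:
L(M, I) = 4 + M (L(M, I) = M + 4 = 4 + M)
w(S, B) = 3 + 170*B (w(S, B) = 9 + (170*B + (4 - 10)) = 9 + (170*B - 6) = 9 + (-6 + 170*B) = 3 + 170*B)
l = 123486693 (l = (49120 - 34501)*((3 + 170*136) - 14676) = 14619*((3 + 23120) - 14676) = 14619*(23123 - 14676) = 14619*8447 = 123486693)
1/l = 1/123486693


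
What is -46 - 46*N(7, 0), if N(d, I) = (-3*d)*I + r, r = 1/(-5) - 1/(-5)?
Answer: -46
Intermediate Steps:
r = 0 (r = 1*(-⅕) - 1*(-⅕) = -⅕ + ⅕ = 0)
N(d, I) = -3*I*d (N(d, I) = (-3*d)*I + 0 = -3*I*d + 0 = -3*I*d)
-46 - 46*N(7, 0) = -46 - (-138)*0*7 = -46 - 46*0 = -46 + 0 = -46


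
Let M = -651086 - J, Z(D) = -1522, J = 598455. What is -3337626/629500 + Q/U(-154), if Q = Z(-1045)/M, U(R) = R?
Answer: -160564509916891/30283563290750 ≈ -5.3020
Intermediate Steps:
M = -1249541 (M = -651086 - 1*598455 = -651086 - 598455 = -1249541)
Q = 1522/1249541 (Q = -1522/(-1249541) = -1522*(-1/1249541) = 1522/1249541 ≈ 0.0012180)
-3337626/629500 + Q/U(-154) = -3337626/629500 + (1522/1249541)/(-154) = -3337626*1/629500 + (1522/1249541)*(-1/154) = -1668813/314750 - 761/96214657 = -160564509916891/30283563290750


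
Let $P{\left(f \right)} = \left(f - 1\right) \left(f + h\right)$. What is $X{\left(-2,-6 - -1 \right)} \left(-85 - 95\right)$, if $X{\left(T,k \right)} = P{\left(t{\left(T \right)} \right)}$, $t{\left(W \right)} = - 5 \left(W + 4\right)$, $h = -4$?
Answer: $-27720$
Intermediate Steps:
$t{\left(W \right)} = -20 - 5 W$ ($t{\left(W \right)} = - 5 \left(4 + W\right) = -20 - 5 W$)
$P{\left(f \right)} = \left(-1 + f\right) \left(-4 + f\right)$ ($P{\left(f \right)} = \left(f - 1\right) \left(f - 4\right) = \left(-1 + f\right) \left(-4 + f\right)$)
$X{\left(T,k \right)} = 104 + \left(-20 - 5 T\right)^{2} + 25 T$ ($X{\left(T,k \right)} = 4 + \left(-20 - 5 T\right)^{2} - 5 \left(-20 - 5 T\right) = 4 + \left(-20 - 5 T\right)^{2} + \left(100 + 25 T\right) = 104 + \left(-20 - 5 T\right)^{2} + 25 T$)
$X{\left(-2,-6 - -1 \right)} \left(-85 - 95\right) = \left(504 + 25 \left(-2\right)^{2} + 225 \left(-2\right)\right) \left(-85 - 95\right) = \left(504 + 25 \cdot 4 - 450\right) \left(-180\right) = \left(504 + 100 - 450\right) \left(-180\right) = 154 \left(-180\right) = -27720$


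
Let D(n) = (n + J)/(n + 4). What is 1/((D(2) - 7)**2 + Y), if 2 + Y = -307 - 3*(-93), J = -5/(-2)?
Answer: 16/145 ≈ 0.11034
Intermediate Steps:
J = 5/2 (J = -5*(-1/2) = 5/2 ≈ 2.5000)
D(n) = (5/2 + n)/(4 + n) (D(n) = (n + 5/2)/(n + 4) = (5/2 + n)/(4 + n))
Y = -30 (Y = -2 + (-307 - 3*(-93)) = -2 + (-307 - 1*(-279)) = -2 + (-307 + 279) = -2 - 28 = -30)
1/((D(2) - 7)**2 + Y) = 1/(((5/2 + 2)/(4 + 2) - 7)**2 - 30) = 1/(((9/2)/6 - 7)**2 - 30) = 1/(((1/6)*(9/2) - 7)**2 - 30) = 1/((3/4 - 7)**2 - 30) = 1/((-25/4)**2 - 30) = 1/(625/16 - 30) = 1/(145/16) = 16/145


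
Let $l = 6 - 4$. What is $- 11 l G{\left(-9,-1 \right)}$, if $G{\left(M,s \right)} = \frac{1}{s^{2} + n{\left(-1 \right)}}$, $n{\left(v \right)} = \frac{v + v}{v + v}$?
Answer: $-11$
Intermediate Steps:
$l = 2$ ($l = 6 - 4 = 2$)
$n{\left(v \right)} = 1$ ($n{\left(v \right)} = \frac{2 v}{2 v} = 2 v \frac{1}{2 v} = 1$)
$G{\left(M,s \right)} = \frac{1}{1 + s^{2}}$ ($G{\left(M,s \right)} = \frac{1}{s^{2} + 1} = \frac{1}{1 + s^{2}}$)
$- 11 l G{\left(-9,-1 \right)} = - 11 \frac{2}{1 + \left(-1\right)^{2}} = - 11 \frac{2}{1 + 1} = - 11 \cdot \frac{2}{2} = - 11 \cdot 2 \cdot \frac{1}{2} = \left(-11\right) 1 = -11$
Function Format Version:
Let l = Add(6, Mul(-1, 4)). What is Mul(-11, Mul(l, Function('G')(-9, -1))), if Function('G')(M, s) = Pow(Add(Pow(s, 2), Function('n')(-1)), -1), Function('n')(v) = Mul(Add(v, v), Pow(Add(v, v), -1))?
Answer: -11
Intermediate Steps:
l = 2 (l = Add(6, -4) = 2)
Function('n')(v) = 1 (Function('n')(v) = Mul(Mul(2, v), Pow(Mul(2, v), -1)) = Mul(Mul(2, v), Mul(Rational(1, 2), Pow(v, -1))) = 1)
Function('G')(M, s) = Pow(Add(1, Pow(s, 2)), -1) (Function('G')(M, s) = Pow(Add(Pow(s, 2), 1), -1) = Pow(Add(1, Pow(s, 2)), -1))
Mul(-11, Mul(l, Function('G')(-9, -1))) = Mul(-11, Mul(2, Pow(Add(1, Pow(-1, 2)), -1))) = Mul(-11, Mul(2, Pow(Add(1, 1), -1))) = Mul(-11, Mul(2, Pow(2, -1))) = Mul(-11, Mul(2, Rational(1, 2))) = Mul(-11, 1) = -11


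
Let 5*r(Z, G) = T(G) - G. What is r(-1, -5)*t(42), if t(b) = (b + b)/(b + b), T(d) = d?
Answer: 0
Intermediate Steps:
r(Z, G) = 0 (r(Z, G) = (G - G)/5 = (1/5)*0 = 0)
t(b) = 1 (t(b) = (2*b)/((2*b)) = (2*b)*(1/(2*b)) = 1)
r(-1, -5)*t(42) = 0*1 = 0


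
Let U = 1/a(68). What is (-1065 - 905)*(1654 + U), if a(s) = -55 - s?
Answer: -400778770/123 ≈ -3.2584e+6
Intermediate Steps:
U = -1/123 (U = 1/(-55 - 1*68) = 1/(-55 - 68) = 1/(-123) = -1/123 ≈ -0.0081301)
(-1065 - 905)*(1654 + U) = (-1065 - 905)*(1654 - 1/123) = -1970*203441/123 = -400778770/123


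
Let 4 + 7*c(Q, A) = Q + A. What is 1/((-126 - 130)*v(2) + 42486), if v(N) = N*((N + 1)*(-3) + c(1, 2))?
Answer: 7/330170 ≈ 2.1201e-5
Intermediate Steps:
c(Q, A) = -4/7 + A/7 + Q/7 (c(Q, A) = -4/7 + (Q + A)/7 = -4/7 + (A + Q)/7 = -4/7 + (A/7 + Q/7) = -4/7 + A/7 + Q/7)
v(N) = N*(-22/7 - 3*N) (v(N) = N*((N + 1)*(-3) + (-4/7 + (1/7)*2 + (1/7)*1)) = N*((1 + N)*(-3) + (-4/7 + 2/7 + 1/7)) = N*((-3 - 3*N) - 1/7) = N*(-22/7 - 3*N))
1/((-126 - 130)*v(2) + 42486) = 1/((-126 - 130)*(-1/7*2*(22 + 21*2)) + 42486) = 1/(-(-256)*2*(22 + 42)/7 + 42486) = 1/(-(-256)*2*64/7 + 42486) = 1/(-256*(-128/7) + 42486) = 1/(32768/7 + 42486) = 1/(330170/7) = 7/330170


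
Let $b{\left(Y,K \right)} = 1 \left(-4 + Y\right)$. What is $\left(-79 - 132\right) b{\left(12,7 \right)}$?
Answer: $-1688$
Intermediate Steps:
$b{\left(Y,K \right)} = -4 + Y$
$\left(-79 - 132\right) b{\left(12,7 \right)} = \left(-79 - 132\right) \left(-4 + 12\right) = \left(-211\right) 8 = -1688$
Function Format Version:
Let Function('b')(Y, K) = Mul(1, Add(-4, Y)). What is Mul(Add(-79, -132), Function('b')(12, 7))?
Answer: -1688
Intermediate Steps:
Function('b')(Y, K) = Add(-4, Y)
Mul(Add(-79, -132), Function('b')(12, 7)) = Mul(Add(-79, -132), Add(-4, 12)) = Mul(-211, 8) = -1688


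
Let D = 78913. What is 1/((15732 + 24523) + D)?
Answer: 1/119168 ≈ 8.3915e-6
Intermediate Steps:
1/((15732 + 24523) + D) = 1/((15732 + 24523) + 78913) = 1/(40255 + 78913) = 1/119168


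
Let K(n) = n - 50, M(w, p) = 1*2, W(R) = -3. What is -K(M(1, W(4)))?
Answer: 48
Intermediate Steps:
M(w, p) = 2
K(n) = -50 + n
-K(M(1, W(4))) = -(-50 + 2) = -1*(-48) = 48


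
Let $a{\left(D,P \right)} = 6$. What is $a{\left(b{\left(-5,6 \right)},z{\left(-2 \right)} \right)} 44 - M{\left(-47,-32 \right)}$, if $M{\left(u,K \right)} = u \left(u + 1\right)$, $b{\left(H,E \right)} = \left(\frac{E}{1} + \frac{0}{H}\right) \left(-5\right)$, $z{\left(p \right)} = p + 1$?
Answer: $-1898$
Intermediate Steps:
$z{\left(p \right)} = 1 + p$
$b{\left(H,E \right)} = - 5 E$ ($b{\left(H,E \right)} = \left(E 1 + 0\right) \left(-5\right) = \left(E + 0\right) \left(-5\right) = E \left(-5\right) = - 5 E$)
$M{\left(u,K \right)} = u \left(1 + u\right)$
$a{\left(b{\left(-5,6 \right)},z{\left(-2 \right)} \right)} 44 - M{\left(-47,-32 \right)} = 6 \cdot 44 - - 47 \left(1 - 47\right) = 264 - \left(-47\right) \left(-46\right) = 264 - 2162 = -1898$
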